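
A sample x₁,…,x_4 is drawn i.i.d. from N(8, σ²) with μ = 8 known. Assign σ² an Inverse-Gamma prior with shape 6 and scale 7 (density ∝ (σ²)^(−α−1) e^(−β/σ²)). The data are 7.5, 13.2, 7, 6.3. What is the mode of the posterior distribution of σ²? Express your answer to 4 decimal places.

Sum of squared deviations about the known mean: SS = (7.5−8)² + (13.2−8)² + (7−8)² + (6.3−8)² = 31.18.
The Normal likelihood contributes (σ²)^(−n/2) exp(−SS/(2σ²)), so the posterior is Inverse-Gamma(α + n/2, β + SS/2) = Inverse-Gamma(8, 22.59).
The mode of Inverse-Gamma(a, b) is b/(a+1) = 22.59/9 ≈ 2.5100.

σ̂²_MAP = 2.5100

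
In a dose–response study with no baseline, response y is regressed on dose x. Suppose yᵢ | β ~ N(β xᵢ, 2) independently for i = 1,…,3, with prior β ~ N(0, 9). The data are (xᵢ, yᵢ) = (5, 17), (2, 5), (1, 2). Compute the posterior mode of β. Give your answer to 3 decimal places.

β̂_MAP = 3.210

log p(β | y) = −Σ(yᵢ − βxᵢ)²/(2·2) − β²/(2·9) + const.
Setting the derivative to zero: Σxᵢ(yᵢ − βxᵢ)/2 − β/9 = 0, so β = Σxᵢyᵢ / (Σxᵢ² + σ²/τ²).
Σxᵢyᵢ = 5·17 + 2·5 + 1·2 = 97; Σxᵢ² = 30; σ²/τ² = 2/9.
β̂_MAP = 97 / (30 + 2/9) = 97/(272/9) = 873/272 ≈ 3.210.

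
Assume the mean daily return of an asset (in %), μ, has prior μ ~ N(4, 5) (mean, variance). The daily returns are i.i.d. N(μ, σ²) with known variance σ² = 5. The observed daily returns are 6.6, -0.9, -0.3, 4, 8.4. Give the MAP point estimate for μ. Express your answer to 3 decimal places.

n = 5; x̄ = (6.6 + (-0.9) + (-0.3) + 4 + 8.4)/5 = 17.8/5 = 3.56.
For a Normal prior and Normal likelihood with known variance, the posterior is Normal; its mode equals its mean, the precision-weighted average.
Prior precision 1/σ₀² = 1/5 = 0.2; data precision n/σ² = 5/5 = 1.
μ̂ = (0.2·4 + 1·3.56) / (0.2 + 1) = 4.36/1.2 = 109/30 ≈ 3.633.

μ̂_MAP = 3.633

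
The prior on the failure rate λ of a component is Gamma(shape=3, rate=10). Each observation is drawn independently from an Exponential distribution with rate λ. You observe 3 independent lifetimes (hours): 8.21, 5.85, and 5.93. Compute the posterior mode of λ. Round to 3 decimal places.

The Exponential(rate=λ) likelihood is ∝ λ^n e^(−λΣtᵢ). Here n = 3 and Σtᵢ = 8.21 + 5.85 + 5.93 = 19.99.
Posterior ∝ λ^2e^(−10λ) · λ^3e^(−19.99λ) = λ^5e^(−29.99λ), i.e. Gamma(6, 29.99).
Mode = (a−1)/b = 5/29.99 ≈ 0.167.

λ̂_MAP = 0.167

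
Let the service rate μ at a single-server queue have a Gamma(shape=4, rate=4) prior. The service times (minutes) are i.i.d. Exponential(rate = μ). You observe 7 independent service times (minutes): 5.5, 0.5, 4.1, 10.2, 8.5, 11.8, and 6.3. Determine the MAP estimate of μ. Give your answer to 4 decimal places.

The Exponential(rate=μ) likelihood is ∝ μ^n e^(−μΣtᵢ). Here n = 7 and Σtᵢ = 5.5 + 0.5 + 4.1 + 10.2 + 8.5 + 11.8 + 6.3 = 46.9.
Posterior ∝ μ^3e^(−4μ) · μ^7e^(−46.9μ) = μ^10e^(−50.9μ), i.e. Gamma(11, 50.9).
Mode = (a−1)/b = 10/50.9 ≈ 0.1965.

μ̂_MAP = 0.1965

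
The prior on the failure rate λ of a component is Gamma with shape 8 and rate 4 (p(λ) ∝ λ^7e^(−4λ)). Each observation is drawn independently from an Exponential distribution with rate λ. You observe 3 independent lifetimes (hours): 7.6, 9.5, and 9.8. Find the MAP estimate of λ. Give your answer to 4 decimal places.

λ̂_MAP = 0.3236

The Exponential(rate=λ) likelihood is ∝ λ^n e^(−λΣtᵢ). Here n = 3 and Σtᵢ = 7.6 + 9.5 + 9.8 = 26.9.
Posterior ∝ λ^7e^(−4λ) · λ^3e^(−26.9λ) = λ^10e^(−30.9λ), i.e. Gamma(11, 30.9).
Mode = (a−1)/b = 10/30.9 ≈ 0.3236.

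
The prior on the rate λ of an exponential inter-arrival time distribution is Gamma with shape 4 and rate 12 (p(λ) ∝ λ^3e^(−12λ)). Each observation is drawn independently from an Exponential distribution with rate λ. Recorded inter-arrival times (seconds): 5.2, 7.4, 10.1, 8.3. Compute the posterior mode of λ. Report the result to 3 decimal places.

λ̂_MAP = 0.163

The Exponential(rate=λ) likelihood is ∝ λ^n e^(−λΣtᵢ). Here n = 4 and Σtᵢ = 5.2 + 7.4 + 10.1 + 8.3 = 31.
Posterior ∝ λ^3e^(−12λ) · λ^4e^(−31λ) = λ^7e^(−43λ), i.e. Gamma(8, 43).
Mode = (a−1)/b = 7/43 ≈ 0.163.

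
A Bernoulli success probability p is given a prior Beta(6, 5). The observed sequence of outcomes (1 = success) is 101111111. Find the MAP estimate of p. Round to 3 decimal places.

Prior: Beta(6, 5).
Data: 8 successes in 9 trials (from the sequence). The binomial likelihood contributes p^8(1−p)^1, so the posterior is Beta(6+8, 5+1) = Beta(14, 6).
For Beta(a, b) with a, b > 1 the mode is (a−1)/(a+b−2) = 13/18 ≈ 0.722.

p̂_MAP = 0.722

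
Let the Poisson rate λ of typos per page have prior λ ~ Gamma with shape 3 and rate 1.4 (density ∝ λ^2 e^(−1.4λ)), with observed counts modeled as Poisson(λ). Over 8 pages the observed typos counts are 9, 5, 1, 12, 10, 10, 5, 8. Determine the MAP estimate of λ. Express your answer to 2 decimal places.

λ̂_MAP = 6.60

Σxᵢ = 9+5+1+12+10+10+5+8 = 60, with n = 8.
Posterior ∝ λ^2e^(−1.4λ) · λ^60e^(−8λ) = λ^62e^(−9.4λ), i.e. Gamma(shape=63, rate=9.4).
The mode of a Gamma(a, b) with a ≥ 1 (shape–rate) is (a−1)/b = 62/9.4 ≈ 6.60.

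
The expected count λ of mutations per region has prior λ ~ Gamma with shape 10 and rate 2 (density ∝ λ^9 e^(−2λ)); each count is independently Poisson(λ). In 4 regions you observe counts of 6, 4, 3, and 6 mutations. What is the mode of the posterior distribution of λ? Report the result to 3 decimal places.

Σxᵢ = 6+4+3+6 = 19, with n = 4.
Posterior ∝ λ^9e^(−2λ) · λ^19e^(−4λ) = λ^28e^(−6λ), i.e. Gamma(shape=29, rate=6).
The mode of a Gamma(a, b) with a ≥ 1 (shape–rate) is (a−1)/b = 28/6 ≈ 4.667.

λ̂_MAP = 4.667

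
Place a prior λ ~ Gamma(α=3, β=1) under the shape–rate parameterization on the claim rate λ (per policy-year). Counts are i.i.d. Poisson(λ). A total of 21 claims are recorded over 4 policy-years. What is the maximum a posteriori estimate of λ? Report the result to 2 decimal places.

Σxᵢ = 21, n = 4.
Posterior ∝ λ^2e^(−1λ) · λ^21e^(−4λ) = λ^23e^(−5λ), i.e. Gamma(shape=24, rate=5).
The mode of a Gamma(a, b) with a ≥ 1 (shape–rate) is (a−1)/b = 23/5 ≈ 4.60.

λ̂_MAP = 4.60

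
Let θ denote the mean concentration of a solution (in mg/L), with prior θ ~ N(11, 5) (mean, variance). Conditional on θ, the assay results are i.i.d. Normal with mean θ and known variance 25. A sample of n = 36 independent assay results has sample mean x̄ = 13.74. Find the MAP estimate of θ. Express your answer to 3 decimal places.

n = 36, x̄ = 13.74.
For a Normal prior and Normal likelihood with known variance, the posterior is Normal; its mode equals its mean, the precision-weighted average.
Prior precision 1/σ₀² = 1/5 = 0.2; data precision n/σ² = 36/25 = 1.44.
θ̂ = (0.2·11 + 1.44·13.74) / (0.2 + 1.44) = 21.9856/1.64 = 13741/1025 ≈ 13.406.

θ̂_MAP = 13.406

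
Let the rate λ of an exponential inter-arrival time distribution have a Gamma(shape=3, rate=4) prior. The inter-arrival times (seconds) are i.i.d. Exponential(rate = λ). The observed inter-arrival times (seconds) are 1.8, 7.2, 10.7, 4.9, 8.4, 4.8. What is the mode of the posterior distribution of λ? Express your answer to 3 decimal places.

λ̂_MAP = 0.191

The Exponential(rate=λ) likelihood is ∝ λ^n e^(−λΣtᵢ). Here n = 6 and Σtᵢ = 1.8 + 7.2 + 10.7 + 4.9 + 8.4 + 4.8 = 37.8.
Posterior ∝ λ^2e^(−4λ) · λ^6e^(−37.8λ) = λ^8e^(−41.8λ), i.e. Gamma(9, 41.8).
Mode = (a−1)/b = 8/41.8 ≈ 0.191.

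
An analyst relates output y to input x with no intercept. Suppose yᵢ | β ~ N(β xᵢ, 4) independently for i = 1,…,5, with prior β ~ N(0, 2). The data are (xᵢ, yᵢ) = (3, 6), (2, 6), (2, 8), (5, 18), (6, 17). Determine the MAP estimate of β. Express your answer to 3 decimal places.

β̂_MAP = 2.975

log p(β | y) = −Σ(yᵢ − βxᵢ)²/(2·4) − β²/(2·2) + const.
Setting the derivative to zero: Σxᵢ(yᵢ − βxᵢ)/4 − β/2 = 0, so β = Σxᵢyᵢ / (Σxᵢ² + σ²/τ²).
Σxᵢyᵢ = 3·6 + 2·6 + 2·8 + 5·18 + 6·17 = 238; Σxᵢ² = 78; σ²/τ² = 2.
β̂_MAP = 238 / (78 + 2) = 238/80 ≈ 2.975.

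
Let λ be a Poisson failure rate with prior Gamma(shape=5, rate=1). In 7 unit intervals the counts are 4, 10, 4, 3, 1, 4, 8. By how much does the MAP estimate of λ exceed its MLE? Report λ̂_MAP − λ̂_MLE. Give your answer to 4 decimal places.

Σxᵢ = 34. Posterior is Gamma(39, 8); MAP = (39−1)/8 = 38/8 ≈ 4.75000.
MLE = x̄ = 34/7 ≈ 4.85714.
Difference = 38/8 − 34/7 = -3/28 ≈ -0.1071.

MAP − MLE = -0.1071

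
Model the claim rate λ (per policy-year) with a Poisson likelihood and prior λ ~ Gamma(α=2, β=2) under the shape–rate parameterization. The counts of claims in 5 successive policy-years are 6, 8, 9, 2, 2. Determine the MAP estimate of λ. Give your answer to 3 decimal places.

λ̂_MAP = 4.000

Σxᵢ = 6+8+9+2+2 = 27, with n = 5.
Posterior ∝ λe^(−2λ) · λ^27e^(−5λ) = λ^28e^(−7λ), i.e. Gamma(shape=29, rate=7).
The mode of a Gamma(a, b) with a ≥ 1 (shape–rate) is (a−1)/b = 28/7 ≈ 4.000.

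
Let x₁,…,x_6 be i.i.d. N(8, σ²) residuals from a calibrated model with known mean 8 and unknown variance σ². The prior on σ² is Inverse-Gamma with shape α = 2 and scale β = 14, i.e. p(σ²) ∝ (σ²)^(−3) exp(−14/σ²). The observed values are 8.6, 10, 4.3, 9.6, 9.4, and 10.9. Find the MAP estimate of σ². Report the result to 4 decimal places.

σ̂²_MAP = 4.9150

Sum of squared deviations about the known mean: SS = (8.6−8)² + (10−8)² + (4.3−8)² + (9.6−8)² + (9.4−8)² + (10.9−8)² = 30.98.
The Normal likelihood contributes (σ²)^(−n/2) exp(−SS/(2σ²)), so the posterior is Inverse-Gamma(α + n/2, β + SS/2) = Inverse-Gamma(5, 29.49).
The mode of Inverse-Gamma(a, b) is b/(a+1) = 29.49/6 ≈ 4.9150.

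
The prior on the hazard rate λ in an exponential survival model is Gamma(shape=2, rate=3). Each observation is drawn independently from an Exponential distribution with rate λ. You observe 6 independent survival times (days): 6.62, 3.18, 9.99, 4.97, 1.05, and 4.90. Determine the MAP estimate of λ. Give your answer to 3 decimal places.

λ̂_MAP = 0.208

The Exponential(rate=λ) likelihood is ∝ λ^n e^(−λΣtᵢ). Here n = 6 and Σtᵢ = 6.62 + 3.18 + 9.99 + 4.97 + 1.05 + 4.90 = 30.71.
Posterior ∝ λe^(−3λ) · λ^6e^(−30.71λ) = λ^7e^(−33.71λ), i.e. Gamma(8, 33.71).
Mode = (a−1)/b = 7/33.71 ≈ 0.208.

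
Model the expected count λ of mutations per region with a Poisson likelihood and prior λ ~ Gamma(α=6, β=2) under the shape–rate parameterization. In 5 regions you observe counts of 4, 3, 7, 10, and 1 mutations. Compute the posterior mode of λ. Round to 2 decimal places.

λ̂_MAP = 4.29

Σxᵢ = 4+3+7+10+1 = 25, with n = 5.
Posterior ∝ λ^5e^(−2λ) · λ^25e^(−5λ) = λ^30e^(−7λ), i.e. Gamma(shape=31, rate=7).
The mode of a Gamma(a, b) with a ≥ 1 (shape–rate) is (a−1)/b = 30/7 ≈ 4.29.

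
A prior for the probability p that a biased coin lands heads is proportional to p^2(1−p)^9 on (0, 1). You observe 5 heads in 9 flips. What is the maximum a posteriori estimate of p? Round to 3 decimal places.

The prior density ∝ p^2(1−p)^9 is the kernel of Beta(3, 10).
Data: 5 successes in 9 trials. The binomial likelihood contributes p^5(1−p)^4, so the posterior is Beta(3+5, 10+4) = Beta(8, 14).
For Beta(a, b) with a, b > 1 the mode is (a−1)/(a+b−2) = 7/20 ≈ 0.350.

p̂_MAP = 0.350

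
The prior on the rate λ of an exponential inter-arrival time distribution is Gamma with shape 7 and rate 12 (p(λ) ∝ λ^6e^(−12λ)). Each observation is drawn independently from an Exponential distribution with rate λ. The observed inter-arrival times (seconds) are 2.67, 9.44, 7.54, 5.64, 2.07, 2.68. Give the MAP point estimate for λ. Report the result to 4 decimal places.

λ̂_MAP = 0.2854

The Exponential(rate=λ) likelihood is ∝ λ^n e^(−λΣtᵢ). Here n = 6 and Σtᵢ = 2.67 + 9.44 + 7.54 + 5.64 + 2.07 + 2.68 = 30.04.
Posterior ∝ λ^6e^(−12λ) · λ^6e^(−30.04λ) = λ^12e^(−42.04λ), i.e. Gamma(13, 42.04).
Mode = (a−1)/b = 12/42.04 ≈ 0.2854.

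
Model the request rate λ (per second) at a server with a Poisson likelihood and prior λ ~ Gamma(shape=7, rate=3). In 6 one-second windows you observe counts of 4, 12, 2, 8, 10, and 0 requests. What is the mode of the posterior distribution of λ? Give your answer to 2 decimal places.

Σxᵢ = 4+12+2+8+10+0 = 36, with n = 6.
Posterior ∝ λ^6e^(−3λ) · λ^36e^(−6λ) = λ^42e^(−9λ), i.e. Gamma(shape=43, rate=9).
The mode of a Gamma(a, b) with a ≥ 1 (shape–rate) is (a−1)/b = 42/9 ≈ 4.67.

λ̂_MAP = 4.67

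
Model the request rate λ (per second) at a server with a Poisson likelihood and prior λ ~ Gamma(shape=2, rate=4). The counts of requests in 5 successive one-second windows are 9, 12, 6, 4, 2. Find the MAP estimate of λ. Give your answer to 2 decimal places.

λ̂_MAP = 3.78

Σxᵢ = 9+12+6+4+2 = 33, with n = 5.
Posterior ∝ λe^(−4λ) · λ^33e^(−5λ) = λ^34e^(−9λ), i.e. Gamma(shape=35, rate=9).
The mode of a Gamma(a, b) with a ≥ 1 (shape–rate) is (a−1)/b = 34/9 ≈ 3.78.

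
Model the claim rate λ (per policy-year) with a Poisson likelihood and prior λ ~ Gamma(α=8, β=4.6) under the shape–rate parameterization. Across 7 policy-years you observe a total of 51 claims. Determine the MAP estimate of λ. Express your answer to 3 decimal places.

Σxᵢ = 51, n = 7.
Posterior ∝ λ^7e^(−4.6λ) · λ^51e^(−7λ) = λ^58e^(−11.6λ), i.e. Gamma(shape=59, rate=11.6).
The mode of a Gamma(a, b) with a ≥ 1 (shape–rate) is (a−1)/b = 58/11.6 ≈ 5.000.

λ̂_MAP = 5.000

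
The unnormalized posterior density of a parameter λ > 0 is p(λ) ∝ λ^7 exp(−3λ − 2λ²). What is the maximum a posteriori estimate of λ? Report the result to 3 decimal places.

ℓ'(λ) = 7/λ − 3 − 4λ. Setting this to zero and multiplying by λ: 4λ² + 3λ − 7 = 0.
λ = (−3 + √(3² + 4·4·7)) / (2·4) = (−3 + √121) / 8 = (−3 + 11)/8 = 1.
ℓ''(λ) = −7/λ² − 4 < 0, confirming a maximum.

λ̂_MAP = 1.000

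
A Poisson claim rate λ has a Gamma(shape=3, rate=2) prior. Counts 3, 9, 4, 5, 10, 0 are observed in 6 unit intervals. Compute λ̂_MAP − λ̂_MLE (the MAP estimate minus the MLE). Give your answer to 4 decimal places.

MAP − MLE = -1.0417

Σxᵢ = 31. Posterior is Gamma(34, 8); MAP = (34−1)/8 = 33/8 ≈ 4.12500.
MLE = x̄ = 31/6 ≈ 5.16667.
Difference = 33/8 − 31/6 = -25/24 ≈ -1.0417.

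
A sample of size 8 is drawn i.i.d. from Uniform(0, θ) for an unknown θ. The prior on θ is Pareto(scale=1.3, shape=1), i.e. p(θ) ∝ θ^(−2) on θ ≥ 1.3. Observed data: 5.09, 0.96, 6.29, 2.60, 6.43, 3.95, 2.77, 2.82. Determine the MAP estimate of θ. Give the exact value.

θ̂_MAP = 6.43

The Uniform(0, θ) likelihood is θ^(−n) for θ ≥ max(xᵢ), zero otherwise. Here max(xᵢ) = 6.43.
Posterior ∝ θ^(−2) · θ^(−8) = θ^(−10) on θ ≥ max(1.3, 6.43) = 6.43.
This density is strictly decreasing in θ, so the posterior mode lies at the lower boundary of the support.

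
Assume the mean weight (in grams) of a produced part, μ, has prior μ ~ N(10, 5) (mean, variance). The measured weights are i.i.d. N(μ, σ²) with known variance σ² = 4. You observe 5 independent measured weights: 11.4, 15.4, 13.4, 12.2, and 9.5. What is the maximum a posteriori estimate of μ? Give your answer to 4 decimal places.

μ̂_MAP = 12.0517

n = 5; x̄ = (11.4 + 15.4 + 13.4 + 12.2 + 9.5)/5 = 61.9/5 = 12.38.
For a Normal prior and Normal likelihood with known variance, the posterior is Normal; its mode equals its mean, the precision-weighted average.
Prior precision 1/σ₀² = 1/5 = 0.2; data precision n/σ² = 5/4 = 1.25.
μ̂ = (0.2·10 + 1.25·12.38) / (0.2 + 1.25) = 17.475/1.45 = 699/58 ≈ 12.0517.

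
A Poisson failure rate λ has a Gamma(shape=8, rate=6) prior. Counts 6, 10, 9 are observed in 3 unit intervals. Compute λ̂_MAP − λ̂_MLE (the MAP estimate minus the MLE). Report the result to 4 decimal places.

Σxᵢ = 25. Posterior is Gamma(33, 9); MAP = (33−1)/9 = 32/9 ≈ 3.55556.
MLE = x̄ = 25/3 ≈ 8.33333.
Difference = 32/9 − 25/3 = -43/9 ≈ -4.7778.

MAP − MLE = -4.7778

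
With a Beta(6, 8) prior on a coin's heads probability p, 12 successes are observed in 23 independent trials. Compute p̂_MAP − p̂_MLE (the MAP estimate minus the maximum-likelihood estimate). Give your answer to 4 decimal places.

Posterior is Beta(18, 19); MAP = (18−1)/(37−2) = 17/35 ≈ 0.48571.
MLE ignores the prior: p̂_MLE = k/n = 12/23 ≈ 0.52174.
Difference = 17/35 − 12/23 = -29/805 ≈ -0.0360.

MAP − MLE = -0.0360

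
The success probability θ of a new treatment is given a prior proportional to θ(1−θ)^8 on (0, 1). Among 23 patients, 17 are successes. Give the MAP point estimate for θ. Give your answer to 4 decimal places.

The prior density ∝ θ(1−θ)^8 is the kernel of Beta(2, 9).
Data: 17 successes in 23 trials. The binomial likelihood contributes θ^17(1−θ)^6, so the posterior is Beta(2+17, 9+6) = Beta(19, 15).
For Beta(a, b) with a, b > 1 the mode is (a−1)/(a+b−2) = 18/32 ≈ 0.5625.

θ̂_MAP = 0.5625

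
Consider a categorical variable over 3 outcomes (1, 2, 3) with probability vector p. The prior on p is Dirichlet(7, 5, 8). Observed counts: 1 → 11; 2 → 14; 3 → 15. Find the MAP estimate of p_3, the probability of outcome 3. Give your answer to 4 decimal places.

The posterior is Dirichlet(αᵢ + nᵢ) = Dirichlet(18, 19, 23).
For a Dirichlet(a₁,…,a_K) with all aᵢ > 1, the mode has j-th component (aⱼ − 1)/(Σaᵢ − K).
Here Σaᵢ = 60 and K = 3, so p_3 = (23 − 1)/(60 − 3) = 22/57 ≈ 0.3860.

MAP estimate: 0.3860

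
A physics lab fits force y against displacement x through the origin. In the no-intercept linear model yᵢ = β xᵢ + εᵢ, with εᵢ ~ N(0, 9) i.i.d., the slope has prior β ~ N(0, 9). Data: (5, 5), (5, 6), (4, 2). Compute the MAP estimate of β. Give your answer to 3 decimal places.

log p(β | y) = −Σ(yᵢ − βxᵢ)²/(2·9) − β²/(2·9) + const.
Setting the derivative to zero: Σxᵢ(yᵢ − βxᵢ)/9 − β/9 = 0, so β = Σxᵢyᵢ / (Σxᵢ² + σ²/τ²).
Σxᵢyᵢ = 5·5 + 5·6 + 4·2 = 63; Σxᵢ² = 66; σ²/τ² = 1.
β̂_MAP = 63 / (66 + 1) = 63/67 ≈ 0.940.

β̂_MAP = 0.940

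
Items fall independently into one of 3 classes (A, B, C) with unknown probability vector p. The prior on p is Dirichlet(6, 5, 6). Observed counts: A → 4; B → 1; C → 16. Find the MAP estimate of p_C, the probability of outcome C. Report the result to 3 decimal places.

MAP estimate of p_C = 0.600

The posterior is Dirichlet(αᵢ + nᵢ) = Dirichlet(10, 6, 22).
For a Dirichlet(a₁,…,a_K) with all aᵢ > 1, the mode has j-th component (aⱼ − 1)/(Σaᵢ − K).
Here Σaᵢ = 38 and K = 3, so p_C = (22 − 1)/(38 − 3) = 21/35 ≈ 0.600.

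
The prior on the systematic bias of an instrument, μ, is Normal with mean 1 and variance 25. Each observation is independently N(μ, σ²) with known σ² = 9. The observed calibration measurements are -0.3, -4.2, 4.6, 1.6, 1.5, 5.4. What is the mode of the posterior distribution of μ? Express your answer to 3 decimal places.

μ̂_MAP = 1.409

n = 6; x̄ = ((-0.3) + (-4.2) + 4.6 + 1.6 + 1.5 + 5.4)/6 = 8.6/6 = 43/30 ≈ 1.4333.
For a Normal prior and Normal likelihood with known variance, the posterior is Normal; its mode equals its mean, the precision-weighted average.
Prior precision 1/σ₀² = 1/25 = 0.04; data precision n/σ² = 6/9 = 2/3.
μ̂ = (0.04·1 + (2/3)·(43/30)) / (0.04 + 2/3) = (224/225)/(53/75) = 224/159 ≈ 1.409.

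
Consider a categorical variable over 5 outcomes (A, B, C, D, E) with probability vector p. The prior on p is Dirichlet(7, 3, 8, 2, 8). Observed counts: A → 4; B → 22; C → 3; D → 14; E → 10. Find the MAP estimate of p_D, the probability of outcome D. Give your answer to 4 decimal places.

MAP estimate of p_D = 0.1974

The posterior is Dirichlet(αᵢ + nᵢ) = Dirichlet(11, 25, 11, 16, 18).
For a Dirichlet(a₁,…,a_K) with all aᵢ > 1, the mode has j-th component (aⱼ − 1)/(Σaᵢ − K).
Here Σaᵢ = 81 and K = 5, so p_D = (16 − 1)/(81 − 5) = 15/76 ≈ 0.1974.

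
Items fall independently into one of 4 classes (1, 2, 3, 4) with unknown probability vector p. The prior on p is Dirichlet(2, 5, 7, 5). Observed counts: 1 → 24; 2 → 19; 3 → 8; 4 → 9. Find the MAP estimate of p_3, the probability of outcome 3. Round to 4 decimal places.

The posterior is Dirichlet(αᵢ + nᵢ) = Dirichlet(26, 24, 15, 14).
For a Dirichlet(a₁,…,a_K) with all aᵢ > 1, the mode has j-th component (aⱼ − 1)/(Σaᵢ − K).
Here Σaᵢ = 79 and K = 4, so p_3 = (15 − 1)/(79 − 4) = 14/75 ≈ 0.1867.

MAP estimate: 0.1867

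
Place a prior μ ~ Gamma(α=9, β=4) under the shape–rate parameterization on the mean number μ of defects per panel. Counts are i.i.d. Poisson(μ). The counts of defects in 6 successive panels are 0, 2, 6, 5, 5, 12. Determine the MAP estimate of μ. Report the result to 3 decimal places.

μ̂_MAP = 3.800

Σxᵢ = 0+2+6+5+5+12 = 30, with n = 6.
Posterior ∝ μ^8e^(−4μ) · μ^30e^(−6μ) = μ^38e^(−10μ), i.e. Gamma(shape=39, rate=10).
The mode of a Gamma(a, b) with a ≥ 1 (shape–rate) is (a−1)/b = 38/10 ≈ 3.800.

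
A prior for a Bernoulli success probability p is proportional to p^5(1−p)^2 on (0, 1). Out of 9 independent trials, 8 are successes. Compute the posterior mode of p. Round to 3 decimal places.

The prior density ∝ p^5(1−p)^2 is the kernel of Beta(6, 3).
Data: 8 successes in 9 trials. The binomial likelihood contributes p^8(1−p)^1, so the posterior is Beta(6+8, 3+1) = Beta(14, 4).
For Beta(a, b) with a, b > 1 the mode is (a−1)/(a+b−2) = 13/16 ≈ 0.813.

p̂_MAP = 0.813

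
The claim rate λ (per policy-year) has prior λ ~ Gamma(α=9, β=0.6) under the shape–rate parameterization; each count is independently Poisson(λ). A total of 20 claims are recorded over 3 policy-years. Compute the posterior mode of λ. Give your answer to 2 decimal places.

Σxᵢ = 20, n = 3.
Posterior ∝ λ^8e^(−0.6λ) · λ^20e^(−3λ) = λ^28e^(−3.6λ), i.e. Gamma(shape=29, rate=3.6).
The mode of a Gamma(a, b) with a ≥ 1 (shape–rate) is (a−1)/b = 28/3.6 ≈ 7.78.

λ̂_MAP = 7.78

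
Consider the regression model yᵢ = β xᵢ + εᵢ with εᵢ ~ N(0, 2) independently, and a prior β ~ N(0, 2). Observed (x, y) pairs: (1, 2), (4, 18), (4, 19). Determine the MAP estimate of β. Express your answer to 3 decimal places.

log p(β | y) = −Σ(yᵢ − βxᵢ)²/(2·2) − β²/(2·2) + const.
Setting the derivative to zero: Σxᵢ(yᵢ − βxᵢ)/2 − β/2 = 0, so β = Σxᵢyᵢ / (Σxᵢ² + σ²/τ²).
Σxᵢyᵢ = 1·2 + 4·18 + 4·19 = 150; Σxᵢ² = 33; σ²/τ² = 1.
β̂_MAP = 150 / (33 + 1) = 150/34 ≈ 4.412.

β̂_MAP = 4.412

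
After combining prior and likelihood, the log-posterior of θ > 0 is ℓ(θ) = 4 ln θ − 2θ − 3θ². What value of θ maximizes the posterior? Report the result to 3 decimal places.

ℓ'(θ) = 4/θ − 2 − 6θ. Setting this to zero and multiplying by θ: 6θ² + 2θ − 4 = 0.
θ = (−2 + √(2² + 4·6·4)) / (2·6) = (−2 + √100) / 12 = (−2 + 10)/12 = 2/3.
ℓ''(θ) = −4/θ² − 6 < 0, confirming a maximum.

θ̂_MAP = 0.667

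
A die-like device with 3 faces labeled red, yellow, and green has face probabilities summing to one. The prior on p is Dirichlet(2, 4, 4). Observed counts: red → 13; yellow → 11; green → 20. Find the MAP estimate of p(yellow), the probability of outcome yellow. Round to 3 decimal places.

The posterior is Dirichlet(αᵢ + nᵢ) = Dirichlet(15, 15, 24).
For a Dirichlet(a₁,…,a_K) with all aᵢ > 1, the mode has j-th component (aⱼ − 1)/(Σaᵢ − K).
Here Σaᵢ = 54 and K = 3, so p(yellow) = (15 − 1)/(54 − 3) = 14/51 ≈ 0.275.

MAP estimate of p(yellow) = 0.275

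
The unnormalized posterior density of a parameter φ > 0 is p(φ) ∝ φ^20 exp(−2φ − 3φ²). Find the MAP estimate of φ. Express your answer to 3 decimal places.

ℓ'(φ) = 20/φ − 2 − 6φ. Setting this to zero and multiplying by φ: 6φ² + 2φ − 20 = 0.
φ = (−2 + √(2² + 4·6·20)) / (2·6) = (−2 + √484) / 12 = (−2 + 22)/12 = 5/3.
ℓ''(φ) = −20/φ² − 6 < 0, confirming a maximum.

φ̂_MAP = 1.667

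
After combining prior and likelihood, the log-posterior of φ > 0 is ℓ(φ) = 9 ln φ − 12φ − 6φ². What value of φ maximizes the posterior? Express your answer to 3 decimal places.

φ̂_MAP = 0.500

ℓ'(φ) = 9/φ − 12 − 12φ. Setting this to zero and multiplying by φ: 12φ² + 12φ − 9 = 0.
φ = (−12 + √(12² + 4·12·9)) / (2·12) = (−12 + √576) / 24 = (−12 + 24)/24 = 1/2.
ℓ''(φ) = −9/φ² − 12 < 0, confirming a maximum.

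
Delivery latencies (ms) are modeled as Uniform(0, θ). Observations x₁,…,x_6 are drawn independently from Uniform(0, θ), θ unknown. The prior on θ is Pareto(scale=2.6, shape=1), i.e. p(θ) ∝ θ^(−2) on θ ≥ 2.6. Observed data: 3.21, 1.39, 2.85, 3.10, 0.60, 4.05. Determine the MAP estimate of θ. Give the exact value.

The Uniform(0, θ) likelihood is θ^(−n) for θ ≥ max(xᵢ), zero otherwise. Here max(xᵢ) = 4.05.
Posterior ∝ θ^(−2) · θ^(−6) = θ^(−8) on θ ≥ max(2.6, 4.05) = 4.05.
This density is strictly decreasing in θ, so the posterior mode lies at the lower boundary of the support.

θ̂_MAP = 4.05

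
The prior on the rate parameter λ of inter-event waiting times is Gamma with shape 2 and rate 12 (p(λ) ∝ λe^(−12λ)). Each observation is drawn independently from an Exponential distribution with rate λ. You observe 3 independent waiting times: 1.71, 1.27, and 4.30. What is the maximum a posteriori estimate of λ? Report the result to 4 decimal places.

The Exponential(rate=λ) likelihood is ∝ λ^n e^(−λΣtᵢ). Here n = 3 and Σtᵢ = 1.71 + 1.27 + 4.30 = 7.28.
Posterior ∝ λe^(−12λ) · λ^3e^(−7.28λ) = λ^4e^(−19.28λ), i.e. Gamma(5, 19.28).
Mode = (a−1)/b = 4/19.28 ≈ 0.2075.

λ̂_MAP = 0.2075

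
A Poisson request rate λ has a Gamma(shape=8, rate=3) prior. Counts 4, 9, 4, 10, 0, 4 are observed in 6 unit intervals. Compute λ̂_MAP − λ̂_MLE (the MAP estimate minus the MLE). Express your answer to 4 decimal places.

MAP − MLE = -0.9444

Σxᵢ = 31. Posterior is Gamma(39, 9); MAP = (39−1)/9 = 38/9 ≈ 4.22222.
MLE = x̄ = 31/6 ≈ 5.16667.
Difference = 38/9 − 31/6 = -17/18 ≈ -0.9444.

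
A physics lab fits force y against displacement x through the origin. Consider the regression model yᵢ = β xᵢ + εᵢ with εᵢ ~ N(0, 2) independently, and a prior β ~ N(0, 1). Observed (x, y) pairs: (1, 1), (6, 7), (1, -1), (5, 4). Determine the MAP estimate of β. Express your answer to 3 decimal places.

β̂_MAP = 0.954

log p(β | y) = −Σ(yᵢ − βxᵢ)²/(2·2) − β²/(2·1) + const.
Setting the derivative to zero: Σxᵢ(yᵢ − βxᵢ)/2 − β/1 = 0, so β = Σxᵢyᵢ / (Σxᵢ² + σ²/τ²).
Σxᵢyᵢ = 1·1 + 6·7 + 1·(-1) + 5·4 = 62; Σxᵢ² = 63; σ²/τ² = 2.
β̂_MAP = 62 / (63 + 2) = 62/65 ≈ 0.954.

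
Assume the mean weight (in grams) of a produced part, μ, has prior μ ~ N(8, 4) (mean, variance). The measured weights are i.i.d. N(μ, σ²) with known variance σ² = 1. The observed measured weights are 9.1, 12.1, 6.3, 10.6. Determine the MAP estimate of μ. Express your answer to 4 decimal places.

μ̂_MAP = 9.4353

n = 4; x̄ = (9.1 + 12.1 + 6.3 + 10.6)/4 = 38.1/4 = 9.525.
For a Normal prior and Normal likelihood with known variance, the posterior is Normal; its mode equals its mean, the precision-weighted average.
Prior precision 1/σ₀² = 1/4 = 0.25; data precision n/σ² = 4/1 = 4.
μ̂ = (0.25·8 + 4·9.525) / (0.25 + 4) = 40.1/4.25 = 802/85 ≈ 9.4353.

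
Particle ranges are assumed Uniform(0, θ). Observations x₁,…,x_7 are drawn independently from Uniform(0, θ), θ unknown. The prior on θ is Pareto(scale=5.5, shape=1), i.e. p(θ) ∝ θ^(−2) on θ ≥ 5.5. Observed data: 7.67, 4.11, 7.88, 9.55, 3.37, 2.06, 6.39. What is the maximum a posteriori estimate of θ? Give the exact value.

θ̂_MAP = 9.55

The Uniform(0, θ) likelihood is θ^(−n) for θ ≥ max(xᵢ), zero otherwise. Here max(xᵢ) = 9.55.
Posterior ∝ θ^(−2) · θ^(−7) = θ^(−9) on θ ≥ max(5.5, 9.55) = 9.55.
This density is strictly decreasing in θ, so the posterior mode lies at the lower boundary of the support.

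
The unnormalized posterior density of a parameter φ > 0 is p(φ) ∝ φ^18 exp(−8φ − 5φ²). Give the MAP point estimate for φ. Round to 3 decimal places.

ℓ'(φ) = 18/φ − 8 − 10φ. Setting this to zero and multiplying by φ: 10φ² + 8φ − 18 = 0.
φ = (−8 + √(8² + 4·10·18)) / (2·10) = (−8 + √784) / 20 = (−8 + 28)/20 = 1.
ℓ''(φ) = −18/φ² − 10 < 0, confirming a maximum.

φ̂_MAP = 1.000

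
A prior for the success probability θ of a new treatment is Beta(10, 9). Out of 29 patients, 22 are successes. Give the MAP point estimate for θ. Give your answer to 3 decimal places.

Prior: Beta(10, 9).
Data: 22 successes in 29 trials. The binomial likelihood contributes θ^22(1−θ)^7, so the posterior is Beta(10+22, 9+7) = Beta(32, 16).
For Beta(a, b) with a, b > 1 the mode is (a−1)/(a+b−2) = 31/46 ≈ 0.674.

θ̂_MAP = 0.674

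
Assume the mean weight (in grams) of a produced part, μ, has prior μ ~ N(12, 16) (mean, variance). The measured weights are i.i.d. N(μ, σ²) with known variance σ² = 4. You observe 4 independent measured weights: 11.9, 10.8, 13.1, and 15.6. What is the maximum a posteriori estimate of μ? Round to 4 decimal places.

n = 4; x̄ = (11.9 + 10.8 + 13.1 + 15.6)/4 = 51.4/4 = 12.85.
For a Normal prior and Normal likelihood with known variance, the posterior is Normal; its mode equals its mean, the precision-weighted average.
Prior precision 1/σ₀² = 1/16 = 0.0625; data precision n/σ² = 4/4 = 1.
μ̂ = (0.0625·12 + 1·12.85) / (0.0625 + 1) = 13.6/1.0625 = 12.8000.

μ̂_MAP = 12.8000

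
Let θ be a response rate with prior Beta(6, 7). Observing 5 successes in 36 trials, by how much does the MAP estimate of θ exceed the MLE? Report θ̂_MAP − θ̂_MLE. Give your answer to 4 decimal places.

Posterior is Beta(11, 38); MAP = (11−1)/(49−2) = 10/47 ≈ 0.21277.
MLE ignores the prior: θ̂_MLE = k/n = 5/36 ≈ 0.13889.
Difference = 10/47 − 5/36 = 125/1692 ≈ 0.0739.

MAP − MLE = 0.0739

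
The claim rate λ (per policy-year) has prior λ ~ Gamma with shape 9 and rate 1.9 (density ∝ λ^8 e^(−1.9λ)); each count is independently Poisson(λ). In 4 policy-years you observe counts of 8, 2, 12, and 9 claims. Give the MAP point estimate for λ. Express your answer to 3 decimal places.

Σxᵢ = 8+2+12+9 = 31, with n = 4.
Posterior ∝ λ^8e^(−1.9λ) · λ^31e^(−4λ) = λ^39e^(−5.9λ), i.e. Gamma(shape=40, rate=5.9).
The mode of a Gamma(a, b) with a ≥ 1 (shape–rate) is (a−1)/b = 39/5.9 ≈ 6.610.

λ̂_MAP = 6.610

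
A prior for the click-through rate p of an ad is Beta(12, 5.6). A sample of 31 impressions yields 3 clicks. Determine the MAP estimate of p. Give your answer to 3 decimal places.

p̂_MAP = 0.300

Prior: Beta(12, 5.6).
Data: 3 successes in 31 trials. The binomial likelihood contributes p^3(1−p)^28, so the posterior is Beta(12+3, 5.6+28) = Beta(15, 33.6).
For Beta(a, b) with a, b > 1 the mode is (a−1)/(a+b−2) = 14/46.6 ≈ 0.300.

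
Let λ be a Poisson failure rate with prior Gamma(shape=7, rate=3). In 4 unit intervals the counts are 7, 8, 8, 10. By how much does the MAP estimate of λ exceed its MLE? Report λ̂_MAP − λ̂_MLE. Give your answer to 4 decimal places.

Σxᵢ = 33. Posterior is Gamma(40, 7); MAP = (40−1)/7 = 39/7 ≈ 5.57143.
MLE = x̄ = 33/4 ≈ 8.25000.
Difference = 39/7 − 33/4 = -75/28 ≈ -2.6786.

MAP − MLE = -2.6786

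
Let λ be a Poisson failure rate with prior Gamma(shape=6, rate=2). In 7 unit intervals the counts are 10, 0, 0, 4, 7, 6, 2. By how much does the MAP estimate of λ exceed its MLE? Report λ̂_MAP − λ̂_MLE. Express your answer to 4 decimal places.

Σxᵢ = 29. Posterior is Gamma(35, 9); MAP = (35−1)/9 = 34/9 ≈ 3.77778.
MLE = x̄ = 29/7 ≈ 4.14286.
Difference = 34/9 − 29/7 = -23/63 ≈ -0.3651.

MAP − MLE = -0.3651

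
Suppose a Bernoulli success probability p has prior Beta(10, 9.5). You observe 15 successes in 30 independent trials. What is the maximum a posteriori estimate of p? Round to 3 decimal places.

p̂_MAP = 0.505

Prior: Beta(10, 9.5).
Data: 15 successes in 30 trials. The binomial likelihood contributes p^15(1−p)^15, so the posterior is Beta(10+15, 9.5+15) = Beta(25, 24.5).
For Beta(a, b) with a, b > 1 the mode is (a−1)/(a+b−2) = 24/47.5 ≈ 0.505.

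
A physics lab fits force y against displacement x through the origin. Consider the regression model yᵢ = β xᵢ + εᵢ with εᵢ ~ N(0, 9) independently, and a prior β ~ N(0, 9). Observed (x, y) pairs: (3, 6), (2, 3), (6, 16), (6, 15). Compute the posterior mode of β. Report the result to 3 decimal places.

log p(β | y) = −Σ(yᵢ − βxᵢ)²/(2·9) − β²/(2·9) + const.
Setting the derivative to zero: Σxᵢ(yᵢ − βxᵢ)/9 − β/9 = 0, so β = Σxᵢyᵢ / (Σxᵢ² + σ²/τ²).
Σxᵢyᵢ = 3·6 + 2·3 + 6·16 + 6·15 = 210; Σxᵢ² = 85; σ²/τ² = 1.
β̂_MAP = 210 / (85 + 1) = 210/86 ≈ 2.442.

β̂_MAP = 2.442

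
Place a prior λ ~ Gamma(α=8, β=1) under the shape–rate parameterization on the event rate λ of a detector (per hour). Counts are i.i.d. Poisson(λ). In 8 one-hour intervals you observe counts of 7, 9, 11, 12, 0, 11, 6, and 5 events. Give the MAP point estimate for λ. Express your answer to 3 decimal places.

λ̂_MAP = 7.556

Σxᵢ = 7+9+11+12+0+11+6+5 = 61, with n = 8.
Posterior ∝ λ^7e^(−1λ) · λ^61e^(−8λ) = λ^68e^(−9λ), i.e. Gamma(shape=69, rate=9).
The mode of a Gamma(a, b) with a ≥ 1 (shape–rate) is (a−1)/b = 68/9 ≈ 7.556.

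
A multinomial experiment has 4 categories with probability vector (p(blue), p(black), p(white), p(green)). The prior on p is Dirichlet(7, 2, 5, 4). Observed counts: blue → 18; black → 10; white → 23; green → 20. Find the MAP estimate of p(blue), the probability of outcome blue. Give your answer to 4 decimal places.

The posterior is Dirichlet(αᵢ + nᵢ) = Dirichlet(25, 12, 28, 24).
For a Dirichlet(a₁,…,a_K) with all aᵢ > 1, the mode has j-th component (aⱼ − 1)/(Σaᵢ − K).
Here Σaᵢ = 89 and K = 4, so p(blue) = (25 − 1)/(89 − 4) = 24/85 ≈ 0.2824.

MAP estimate of p(blue) = 0.2824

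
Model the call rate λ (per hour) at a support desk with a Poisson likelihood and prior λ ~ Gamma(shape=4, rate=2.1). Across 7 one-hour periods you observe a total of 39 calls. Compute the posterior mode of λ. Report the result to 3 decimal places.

λ̂_MAP = 4.615

Σxᵢ = 39, n = 7.
Posterior ∝ λ^3e^(−2.1λ) · λ^39e^(−7λ) = λ^42e^(−9.1λ), i.e. Gamma(shape=43, rate=9.1).
The mode of a Gamma(a, b) with a ≥ 1 (shape–rate) is (a−1)/b = 42/9.1 ≈ 4.615.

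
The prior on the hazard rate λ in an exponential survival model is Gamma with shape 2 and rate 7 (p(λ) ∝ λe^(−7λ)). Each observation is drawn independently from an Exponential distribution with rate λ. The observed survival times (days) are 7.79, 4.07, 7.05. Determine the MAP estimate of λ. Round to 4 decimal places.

The Exponential(rate=λ) likelihood is ∝ λ^n e^(−λΣtᵢ). Here n = 3 and Σtᵢ = 7.79 + 4.07 + 7.05 = 18.91.
Posterior ∝ λe^(−7λ) · λ^3e^(−18.91λ) = λ^4e^(−25.91λ), i.e. Gamma(5, 25.91).
Mode = (a−1)/b = 4/25.91 ≈ 0.1544.

λ̂_MAP = 0.1544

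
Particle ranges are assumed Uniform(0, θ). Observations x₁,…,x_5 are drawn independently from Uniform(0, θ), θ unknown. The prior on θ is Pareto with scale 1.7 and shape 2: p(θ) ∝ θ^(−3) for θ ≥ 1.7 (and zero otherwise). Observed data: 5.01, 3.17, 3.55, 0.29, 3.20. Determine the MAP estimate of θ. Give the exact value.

The Uniform(0, θ) likelihood is θ^(−n) for θ ≥ max(xᵢ), zero otherwise. Here max(xᵢ) = 5.01.
Posterior ∝ θ^(−3) · θ^(−5) = θ^(−8) on θ ≥ max(1.7, 5.01) = 5.01.
This density is strictly decreasing in θ, so the posterior mode lies at the lower boundary of the support.

θ̂_MAP = 5.01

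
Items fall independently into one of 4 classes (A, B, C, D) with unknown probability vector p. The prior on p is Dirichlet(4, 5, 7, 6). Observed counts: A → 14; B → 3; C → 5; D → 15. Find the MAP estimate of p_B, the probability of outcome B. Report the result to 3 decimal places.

The posterior is Dirichlet(αᵢ + nᵢ) = Dirichlet(18, 8, 12, 21).
For a Dirichlet(a₁,…,a_K) with all aᵢ > 1, the mode has j-th component (aⱼ − 1)/(Σaᵢ − K).
Here Σaᵢ = 59 and K = 4, so p_B = (8 − 1)/(59 − 4) = 7/55 ≈ 0.127.

MAP estimate of p_B = 0.127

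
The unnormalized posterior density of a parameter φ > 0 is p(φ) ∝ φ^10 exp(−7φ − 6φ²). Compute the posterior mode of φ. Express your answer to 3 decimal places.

φ̂_MAP = 0.667

ℓ'(φ) = 10/φ − 7 − 12φ. Setting this to zero and multiplying by φ: 12φ² + 7φ − 10 = 0.
φ = (−7 + √(7² + 4·12·10)) / (2·12) = (−7 + √529) / 24 = (−7 + 23)/24 = 2/3.
ℓ''(φ) = −10/φ² − 12 < 0, confirming a maximum.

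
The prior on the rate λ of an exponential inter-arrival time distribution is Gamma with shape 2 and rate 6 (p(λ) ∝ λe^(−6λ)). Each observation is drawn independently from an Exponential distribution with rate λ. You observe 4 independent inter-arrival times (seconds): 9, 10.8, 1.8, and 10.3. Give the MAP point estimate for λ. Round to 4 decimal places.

The Exponential(rate=λ) likelihood is ∝ λ^n e^(−λΣtᵢ). Here n = 4 and Σtᵢ = 9 + 10.8 + 1.8 + 10.3 = 31.9.
Posterior ∝ λe^(−6λ) · λ^4e^(−31.9λ) = λ^5e^(−37.9λ), i.e. Gamma(6, 37.9).
Mode = (a−1)/b = 5/37.9 ≈ 0.1319.

λ̂_MAP = 0.1319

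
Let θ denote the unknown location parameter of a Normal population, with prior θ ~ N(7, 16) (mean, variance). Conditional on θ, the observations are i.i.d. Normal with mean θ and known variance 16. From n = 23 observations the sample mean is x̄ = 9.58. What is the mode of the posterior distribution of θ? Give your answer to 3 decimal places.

θ̂_MAP = 9.473

n = 23, x̄ = 9.58.
For a Normal prior and Normal likelihood with known variance, the posterior is Normal; its mode equals its mean, the precision-weighted average.
Prior precision 1/σ₀² = 1/16 = 0.0625; data precision n/σ² = 23/16 = 1.4375.
θ̂ = (0.0625·7 + 1.4375·9.58) / (0.0625 + 1.4375) = 14.20875/1.5 = 9.4725 ≈ 9.473.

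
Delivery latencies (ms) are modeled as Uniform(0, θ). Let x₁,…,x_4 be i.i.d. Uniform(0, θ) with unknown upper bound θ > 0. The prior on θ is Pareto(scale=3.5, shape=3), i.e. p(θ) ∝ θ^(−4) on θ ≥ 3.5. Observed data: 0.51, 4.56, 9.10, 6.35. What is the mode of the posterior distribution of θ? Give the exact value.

θ̂_MAP = 9.10

The Uniform(0, θ) likelihood is θ^(−n) for θ ≥ max(xᵢ), zero otherwise. Here max(xᵢ) = 9.10.
Posterior ∝ θ^(−4) · θ^(−4) = θ^(−8) on θ ≥ max(3.5, 9.10) = 9.10.
This density is strictly decreasing in θ, so the posterior mode lies at the lower boundary of the support.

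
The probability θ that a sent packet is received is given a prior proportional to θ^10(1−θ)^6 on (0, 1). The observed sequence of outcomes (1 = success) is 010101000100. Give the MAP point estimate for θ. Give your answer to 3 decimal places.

The prior density ∝ θ^10(1−θ)^6 is the kernel of Beta(11, 7).
Data: 4 successes in 12 trials (from the sequence). The binomial likelihood contributes θ^4(1−θ)^8, so the posterior is Beta(11+4, 7+8) = Beta(15, 15).
For Beta(a, b) with a, b > 1 the mode is (a−1)/(a+b−2) = 14/28 ≈ 0.500.

θ̂_MAP = 0.500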